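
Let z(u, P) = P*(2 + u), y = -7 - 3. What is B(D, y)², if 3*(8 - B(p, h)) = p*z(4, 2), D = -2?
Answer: 256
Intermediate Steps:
y = -10
B(p, h) = 8 - 4*p (B(p, h) = 8 - p*2*(2 + 4)/3 = 8 - p*2*6/3 = 8 - p*12/3 = 8 - 4*p)
B(D, y)² = (8 - 4*(-2))² = (8 + 8)² = 16² = 256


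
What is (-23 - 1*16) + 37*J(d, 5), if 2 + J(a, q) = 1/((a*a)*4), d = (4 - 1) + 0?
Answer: -4031/36 ≈ -111.97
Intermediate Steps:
d = 3 (d = 3 + 0 = 3)
J(a, q) = -2 + 1/(4*a²) (J(a, q) = -2 + 1/((a*a)*4) = -2 + 1/(a²*4) = -2 + 1/(4*a²))
(-23 - 1*16) + 37*J(d, 5) = (-23 - 1*16) + 37*(-2 + (¼)/3²) = (-23 - 16) + 37*(-2 + (¼)*(⅑)) = -39 + 37*(-2 + 1/36) = -39 + 37*(-71/36) = -39 - 2627/36 = -4031/36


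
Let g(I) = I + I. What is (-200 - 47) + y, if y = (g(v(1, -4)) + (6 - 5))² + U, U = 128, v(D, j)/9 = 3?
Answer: 2906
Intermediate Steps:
v(D, j) = 27 (v(D, j) = 9*3 = 27)
g(I) = 2*I
y = 3153 (y = (2*27 + (6 - 5))² + 128 = (54 + 1)² + 128 = 55² + 128 = 3025 + 128 = 3153)
(-200 - 47) + y = (-200 - 47) + 3153 = -247 + 3153 = 2906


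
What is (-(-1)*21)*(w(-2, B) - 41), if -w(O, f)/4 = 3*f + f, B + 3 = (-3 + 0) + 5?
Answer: -525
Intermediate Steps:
B = -1 (B = -3 + ((-3 + 0) + 5) = -3 + (-3 + 5) = -3 + 2 = -1)
w(O, f) = -16*f (w(O, f) = -4*(3*f + f) = -16*f)
(-(-1)*21)*(w(-2, B) - 41) = (-(-1)*21)*(-16*(-1) - 41) = (-1*(-21))*(16 - 41) = 21*(-25) = -525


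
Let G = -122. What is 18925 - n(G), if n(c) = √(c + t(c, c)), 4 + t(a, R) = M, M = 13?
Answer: 18925 - I*√113 ≈ 18925.0 - 10.63*I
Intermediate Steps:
t(a, R) = 9 (t(a, R) = -4 + 13 = 9)
n(c) = √(9 + c) (n(c) = √(c + 9) = √(9 + c))
18925 - n(G) = 18925 - √(9 - 122) = 18925 - √(-113) = 18925 - I*√113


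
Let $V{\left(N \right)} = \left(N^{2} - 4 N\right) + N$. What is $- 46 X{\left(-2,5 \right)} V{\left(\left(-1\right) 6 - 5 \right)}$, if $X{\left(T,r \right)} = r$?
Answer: $-35420$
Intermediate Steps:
$V{\left(N \right)} = N^{2} - 3 N$
$- 46 X{\left(-2,5 \right)} V{\left(\left(-1\right) 6 - 5 \right)} = \left(-46\right) 5 \left(\left(-1\right) 6 - 5\right) \left(-3 - 11\right) = - 230 \left(-6 - 5\right) \left(-3 - 11\right) = - 230 \left(- 11 \left(-3 - 11\right)\right) = - 230 \left(\left(-11\right) \left(-14\right)\right) = \left(-230\right) 154 = -35420$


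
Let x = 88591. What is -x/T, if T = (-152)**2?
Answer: -88591/23104 ≈ -3.8344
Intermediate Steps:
T = 23104
-x/T = -88591/23104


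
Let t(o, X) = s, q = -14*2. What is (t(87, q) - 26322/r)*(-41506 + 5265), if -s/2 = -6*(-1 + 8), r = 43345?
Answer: -130998820578/43345 ≈ -3.0222e+6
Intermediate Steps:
q = -28
s = 84 (s = -(-12)*(-1 + 8) = -(-12)*7 = -2*(-42) = 84)
t(o, X) = 84
(t(87, q) - 26322/r)*(-41506 + 5265) = (84 - 26322/43345)*(-41506 + 5265) = (84 - 26322*1/43345)*(-36241) = (84 - 26322/43345)*(-36241) = (3614658/43345)*(-36241) = -130998820578/43345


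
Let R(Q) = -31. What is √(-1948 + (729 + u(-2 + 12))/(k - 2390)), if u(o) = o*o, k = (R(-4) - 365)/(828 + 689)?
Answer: I*√25616989813528266/3626026 ≈ 44.14*I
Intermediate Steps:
k = -396/1517 (k = (-31 - 365)/(828 + 689) = -396/1517 ≈ -0.26104)
u(o) = o²
√(-1948 + (729 + u(-2 + 12))/(k - 2390)) = √(-1948 + (729 + (-2 + 12)²)/(-396/1517 - 2390)) = √(-1948 + (729 + 10²)/(-3626026/1517)) = √(-1948 + (729 + 100)*(-1517/3626026)) = √(-1948 + 829*(-1517/3626026)) = √(-1948 - 1257593/3626026) = √(-7064756241/3626026) = I*√25616989813528266/3626026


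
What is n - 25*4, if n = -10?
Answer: -110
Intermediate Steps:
n - 25*4 = -10 - 25*4 = -10 - 100 = -110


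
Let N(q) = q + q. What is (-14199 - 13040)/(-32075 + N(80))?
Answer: 27239/31915 ≈ 0.85349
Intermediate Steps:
N(q) = 2*q
(-14199 - 13040)/(-32075 + N(80)) = (-14199 - 13040)/(-32075 + 2*80) = -27239/(-32075 + 160) = -27239/(-31915) = -27239*(-1/31915) = 27239/31915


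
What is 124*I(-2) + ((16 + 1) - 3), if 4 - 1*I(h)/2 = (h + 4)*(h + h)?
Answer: 2990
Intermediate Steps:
I(h) = 8 - 4*h*(4 + h) (I(h) = 8 - 2*(h + 4)*(h + h) = 8 - 2*(4 + h)*2*h = 8 - 4*h*(4 + h))
124*I(-2) + ((16 + 1) - 3) = 124*(8 - 16*(-2) - 4*(-2)²) + ((16 + 1) - 3) = 124*(8 + 32 - 4*4) + (17 - 3) = 124*(8 + 32 - 16) + 14 = 124*24 + 14 = 2976 + 14 = 2990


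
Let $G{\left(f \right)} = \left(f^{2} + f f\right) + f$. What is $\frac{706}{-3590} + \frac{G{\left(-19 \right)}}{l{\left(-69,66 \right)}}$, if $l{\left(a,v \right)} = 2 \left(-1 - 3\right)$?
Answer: $- \frac{1264709}{14360} \approx -88.072$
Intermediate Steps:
$G{\left(f \right)} = f + 2 f^{2}$ ($G{\left(f \right)} = \left(f^{2} + f^{2}\right) + f = 2 f^{2} + f = f + 2 f^{2}$)
$l{\left(a,v \right)} = -8$ ($l{\left(a,v \right)} = 2 \left(-4\right) = -8$)
$\frac{706}{-3590} + \frac{G{\left(-19 \right)}}{l{\left(-69,66 \right)}} = \frac{706}{-3590} + \frac{\left(-19\right) \left(1 + 2 \left(-19\right)\right)}{-8} = 706 \left(- \frac{1}{3590}\right) + - 19 \left(1 - 38\right) \left(- \frac{1}{8}\right) = - \frac{353}{1795} + \left(-19\right) \left(-37\right) \left(- \frac{1}{8}\right) = - \frac{353}{1795} + 703 \left(- \frac{1}{8}\right) = - \frac{353}{1795} - \frac{703}{8} = - \frac{1264709}{14360}$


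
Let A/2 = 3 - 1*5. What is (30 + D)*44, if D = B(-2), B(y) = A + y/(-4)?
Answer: 1166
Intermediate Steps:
A = -4 (A = 2*(3 - 1*5) = 2*(3 - 5) = 2*(-2) = -4)
B(y) = -4 - y/4 (B(y) = -4 + y/(-4) = -4 - y/4)
D = -7/2 (D = -4 - ¼*(-2) = -4 + ½ = -7/2 ≈ -3.5000)
(30 + D)*44 = (30 - 7/2)*44 = (53/2)*44 = 1166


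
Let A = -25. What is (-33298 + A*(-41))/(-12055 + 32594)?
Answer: -32273/20539 ≈ -1.5713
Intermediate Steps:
(-33298 + A*(-41))/(-12055 + 32594) = (-33298 - 25*(-41))/(-12055 + 32594) = (-33298 + 1025)/20539 = -32273*1/20539 = -32273/20539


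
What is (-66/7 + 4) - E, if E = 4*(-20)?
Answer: 522/7 ≈ 74.571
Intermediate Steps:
E = -80
(-66/7 + 4) - E = (-66/7 + 4) - 1*(-80) = (-66/7 + 4) + 80 = -38/7 + 80 = 522/7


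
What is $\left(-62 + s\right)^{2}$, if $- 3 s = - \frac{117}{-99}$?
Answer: $\frac{4239481}{1089} \approx 3893.0$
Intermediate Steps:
$s = - \frac{13}{33}$ ($s = - \frac{\left(-117\right) \frac{1}{-99}}{3} = - \frac{\left(-117\right) \left(- \frac{1}{99}\right)}{3} = \left(- \frac{1}{3}\right) \frac{13}{11} = - \frac{13}{33} \approx -0.39394$)
$\left(-62 + s\right)^{2} = \left(-62 - \frac{13}{33}\right)^{2} = \left(- \frac{2059}{33}\right)^{2} = \frac{4239481}{1089}$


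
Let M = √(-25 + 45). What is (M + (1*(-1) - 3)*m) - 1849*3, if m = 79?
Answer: -5863 + 2*√5 ≈ -5858.5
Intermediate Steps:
M = 2*√5 (M = √20 = 2*√5 ≈ 4.4721)
(M + (1*(-1) - 3)*m) - 1849*3 = (2*√5 + (1*(-1) - 3)*79) - 1849*3 = (2*√5 + (-1 - 3)*79) - 5547 = (2*√5 - 4*79) - 5547 = (2*√5 - 316) - 5547 = (-316 + 2*√5) - 5547 = -5863 + 2*√5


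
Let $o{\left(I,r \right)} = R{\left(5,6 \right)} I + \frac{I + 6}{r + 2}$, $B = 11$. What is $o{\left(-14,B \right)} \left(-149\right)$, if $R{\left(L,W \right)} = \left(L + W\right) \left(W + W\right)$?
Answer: $\frac{3580768}{13} \approx 2.7544 \cdot 10^{5}$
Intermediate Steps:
$R{\left(L,W \right)} = 2 W \left(L + W\right)$ ($R{\left(L,W \right)} = \left(L + W\right) 2 W = 2 W \left(L + W\right)$)
$o{\left(I,r \right)} = 132 I + \frac{6 + I}{2 + r}$ ($o{\left(I,r \right)} = 2 \cdot 6 \left(5 + 6\right) I + \frac{I + 6}{r + 2} = 2 \cdot 6 \cdot 11 I + \frac{6 + I}{2 + r} = 132 I + \frac{6 + I}{2 + r}$)
$o{\left(-14,B \right)} \left(-149\right) = \frac{6 + 265 \left(-14\right) + 132 \left(-14\right) 11}{2 + 11} \left(-149\right) = \frac{6 - 3710 - 20328}{13} \left(-149\right) = \frac{1}{13} \left(-24032\right) \left(-149\right) = \left(- \frac{24032}{13}\right) \left(-149\right) = \frac{3580768}{13}$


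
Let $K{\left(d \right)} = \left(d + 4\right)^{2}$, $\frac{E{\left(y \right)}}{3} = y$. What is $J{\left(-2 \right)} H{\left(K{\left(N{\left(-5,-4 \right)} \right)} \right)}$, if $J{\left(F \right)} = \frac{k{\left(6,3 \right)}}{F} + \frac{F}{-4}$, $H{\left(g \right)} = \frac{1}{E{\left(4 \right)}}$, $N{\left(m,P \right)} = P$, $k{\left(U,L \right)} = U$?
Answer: $- \frac{5}{24} \approx -0.20833$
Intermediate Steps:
$E{\left(y \right)} = 3 y$
$K{\left(d \right)} = \left(4 + d\right)^{2}$
$H{\left(g \right)} = \frac{1}{12}$ ($H{\left(g \right)} = \frac{1}{3 \cdot 4} = \frac{1}{12}$)
$J{\left(F \right)} = \frac{6}{F} - \frac{F}{4}$ ($J{\left(F \right)} = \frac{6}{F} + \frac{F}{-4} = \frac{6}{F} + F \left(- \frac{1}{4}\right) = \frac{6}{F} - \frac{F}{4}$)
$J{\left(-2 \right)} H{\left(K{\left(N{\left(-5,-4 \right)} \right)} \right)} = \left(\frac{6}{-2} - - \frac{1}{2}\right) \frac{1}{12} = \left(6 \left(- \frac{1}{2}\right) + \frac{1}{2}\right) \frac{1}{12} = \left(-3 + \frac{1}{2}\right) \frac{1}{12} = \left(- \frac{5}{2}\right) \frac{1}{12} = - \frac{5}{24}$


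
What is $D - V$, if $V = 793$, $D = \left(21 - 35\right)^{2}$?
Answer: $-597$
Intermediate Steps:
$D = 196$ ($D = \left(-14\right)^{2} = 196$)
$D - V = 196 - 793 = -597$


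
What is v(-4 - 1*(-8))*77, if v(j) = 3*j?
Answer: 924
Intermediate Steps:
v(-4 - 1*(-8))*77 = (3*(-4 - 1*(-8)))*77 = (3*(-4 + 8))*77 = (3*4)*77 = 12*77 = 924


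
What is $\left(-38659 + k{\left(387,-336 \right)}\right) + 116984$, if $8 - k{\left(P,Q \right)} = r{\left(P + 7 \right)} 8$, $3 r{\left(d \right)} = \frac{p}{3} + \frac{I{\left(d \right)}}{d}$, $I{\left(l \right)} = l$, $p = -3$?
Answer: $78333$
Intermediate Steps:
$r{\left(d \right)} = 0$ ($r{\left(d \right)} = \frac{- \frac{3}{3} + \frac{d}{d}}{3} = \frac{\left(-3\right) \frac{1}{3} + 1}{3} = \frac{-1 + 1}{3} = \frac{1}{3} \cdot 0 = 0$)
$k{\left(P,Q \right)} = 8$ ($k{\left(P,Q \right)} = 8 - 0 \cdot 8 = 8 - 0 = 8 + 0 = 8$)
$\left(-38659 + k{\left(387,-336 \right)}\right) + 116984 = \left(-38659 + 8\right) + 116984 = -38651 + 116984 = 78333$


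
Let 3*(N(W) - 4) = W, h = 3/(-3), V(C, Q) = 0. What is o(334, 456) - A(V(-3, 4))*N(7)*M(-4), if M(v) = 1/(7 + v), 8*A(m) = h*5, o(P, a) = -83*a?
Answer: -2724961/72 ≈ -37847.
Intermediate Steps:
h = -1 (h = 3*(-1/3) = -1)
A(m) = -5/8 (A(m) = (-1*5)/8 = (1/8)*(-5) = -5/8)
N(W) = 4 + W/3
o(334, 456) - A(V(-3, 4))*N(7)*M(-4) = -83*456 - (-5*(4 + (1/3)*7)/8)/(7 - 4) = -37848 - (-5*(4 + 7/3)/8)/3 = -37848 - (-5/8*19/3)/3 = -37848 - (-95)/(24*3) = -37848 - 1*(-95/72) = -37848 + 95/72 = -2724961/72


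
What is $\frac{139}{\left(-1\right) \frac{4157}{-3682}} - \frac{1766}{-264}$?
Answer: $\frac{71227967}{548724} \approx 129.81$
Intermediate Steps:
$\frac{139}{\left(-1\right) \frac{4157}{-3682}} - \frac{1766}{-264} = \frac{139}{\left(-1\right) 4157 \left(- \frac{1}{3682}\right)} - - \frac{883}{132} = \frac{139}{\left(-1\right) \left(- \frac{4157}{3682}\right)} + \frac{883}{132} = \frac{139}{\frac{4157}{3682}} + \frac{883}{132} = 139 \cdot \frac{3682}{4157} + \frac{883}{132} = \frac{511798}{4157} + \frac{883}{132} = \frac{71227967}{548724}$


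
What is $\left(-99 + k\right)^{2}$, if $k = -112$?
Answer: $44521$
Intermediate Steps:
$\left(-99 + k\right)^{2} = \left(-99 - 112\right)^{2} = \left(-211\right)^{2} = 44521$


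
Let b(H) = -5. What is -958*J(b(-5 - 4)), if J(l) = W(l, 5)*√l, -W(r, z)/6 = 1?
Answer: 5748*I*√5 ≈ 12853.0*I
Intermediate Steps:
W(r, z) = -6 (W(r, z) = -6*1 = -6)
J(l) = -6*√l
-958*J(b(-5 - 4)) = -(-5748)*√(-5) = -(-5748)*I*√5 = 5748*I*√5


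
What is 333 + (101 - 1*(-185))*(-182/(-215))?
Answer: 123647/215 ≈ 575.10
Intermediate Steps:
333 + (101 - 1*(-185))*(-182/(-215)) = 333 + (101 + 185)*(-182*(-1/215)) = 333 + 286*(182/215) = 333 + 52052/215 = 123647/215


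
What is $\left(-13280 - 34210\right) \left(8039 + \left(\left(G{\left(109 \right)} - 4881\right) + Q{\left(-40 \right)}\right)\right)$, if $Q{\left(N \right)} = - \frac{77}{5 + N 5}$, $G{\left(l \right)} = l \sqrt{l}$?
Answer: $- \frac{1949898242}{13} - 5176410 \sqrt{109} \approx -2.0404 \cdot 10^{8}$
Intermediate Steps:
$G{\left(l \right)} = l^{\frac{3}{2}}$
$Q{\left(N \right)} = - \frac{77}{5 + 5 N}$
$\left(-13280 - 34210\right) \left(8039 + \left(\left(G{\left(109 \right)} - 4881\right) + Q{\left(-40 \right)}\right)\right) = \left(-13280 - 34210\right) \left(8039 - \left(4881 - 109 \sqrt{109} + \frac{77}{5 + 5 \left(-40\right)}\right)\right) = - 47490 \left(8039 - \left(4881 - 109 \sqrt{109} + \frac{77}{5 - 200}\right)\right) = - 47490 \left(8039 - \left(4881 - \frac{77}{195} - 109 \sqrt{109}\right)\right) = - 47490 \left(8039 - \left(\frac{951718}{195} - 109 \sqrt{109}\right)\right) = - 47490 \left(\frac{615887}{195} + 109 \sqrt{109}\right) = - \frac{1949898242}{13} - 5176410 \sqrt{109}$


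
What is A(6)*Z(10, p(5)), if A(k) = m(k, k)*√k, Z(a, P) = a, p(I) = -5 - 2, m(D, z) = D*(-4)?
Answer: -240*√6 ≈ -587.88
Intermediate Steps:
m(D, z) = -4*D
p(I) = -7
A(k) = -4*k^(3/2) (A(k) = (-4*k)*√k = -4*k^(3/2))
A(6)*Z(10, p(5)) = -24*√6*10 = -240*√6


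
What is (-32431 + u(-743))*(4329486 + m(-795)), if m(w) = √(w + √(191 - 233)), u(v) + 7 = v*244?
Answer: -925341042780 - 213730*√(-795 + I*√42) ≈ -9.2534e+11 - 6.0263e+6*I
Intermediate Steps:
u(v) = -7 + 244*v (u(v) = -7 + v*244 = -7 + 244*v)
m(w) = √(w + I*√42) (m(w) = √(w + √(-42)) = √(w + I*√42))
(-32431 + u(-743))*(4329486 + m(-795)) = (-32431 + (-7 + 244*(-743)))*(4329486 + √(-795 + I*√42)) = (-32431 + (-7 - 181292))*(4329486 + √(-795 + I*√42)) = (-32431 - 181299)*(4329486 + √(-795 + I*√42)) = -213730*(4329486 + √(-795 + I*√42)) = -925341042780 - 213730*√(-795 + I*√42)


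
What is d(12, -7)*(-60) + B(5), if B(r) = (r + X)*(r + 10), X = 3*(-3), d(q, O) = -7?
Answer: 360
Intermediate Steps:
X = -9
B(r) = (-9 + r)*(10 + r) (B(r) = (r - 9)*(r + 10) = (-9 + r)*(10 + r))
d(12, -7)*(-60) + B(5) = -7*(-60) + (-90 + 5 + 5²) = 420 + (-90 + 5 + 25) = 420 - 60 = 360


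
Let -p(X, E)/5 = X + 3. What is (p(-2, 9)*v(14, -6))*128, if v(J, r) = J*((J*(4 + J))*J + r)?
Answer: -31557120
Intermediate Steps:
p(X, E) = -15 - 5*X (p(X, E) = -5*(X + 3) = -5*(3 + X) = -15 - 5*X)
v(J, r) = J*(r + J²*(4 + J)) (v(J, r) = J*(J²*(4 + J) + r) = J*(r + J²*(4 + J)))
(p(-2, 9)*v(14, -6))*128 = ((-15 - 5*(-2))*(14*(-6 + 14³ + 4*14²)))*128 = ((-15 + 10)*(14*(-6 + 2744 + 4*196)))*128 = -70*(-6 + 2744 + 784)*128 = -70*3522*128 = -5*49308*128 = -246540*128 = -31557120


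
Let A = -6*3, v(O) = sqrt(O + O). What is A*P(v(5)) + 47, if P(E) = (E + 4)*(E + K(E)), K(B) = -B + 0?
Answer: 47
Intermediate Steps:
K(B) = -B
v(O) = sqrt(2)*sqrt(O) (v(O) = sqrt(2*O) = sqrt(2)*sqrt(O))
A = -18
P(E) = 0 (P(E) = (E + 4)*(E - E) = (4 + E)*0 = 0)
A*P(v(5)) + 47 = -18*0 + 47 = 0 + 47 = 47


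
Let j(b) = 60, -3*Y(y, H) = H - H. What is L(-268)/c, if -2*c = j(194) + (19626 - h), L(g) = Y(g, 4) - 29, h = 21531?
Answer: -58/1845 ≈ -0.031436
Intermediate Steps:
Y(y, H) = 0 (Y(y, H) = -(H - H)/3 = -1/3*0 = 0)
L(g) = -29 (L(g) = 0 - 29 = -29)
c = 1845/2 (c = -(60 + (19626 - 1*21531))/2 = -(60 + (19626 - 21531))/2 = -(60 - 1905)/2 = -1/2*(-1845) = 1845/2 ≈ 922.50)
L(-268)/c = -29/1845/2 = -29*2/1845 = -58/1845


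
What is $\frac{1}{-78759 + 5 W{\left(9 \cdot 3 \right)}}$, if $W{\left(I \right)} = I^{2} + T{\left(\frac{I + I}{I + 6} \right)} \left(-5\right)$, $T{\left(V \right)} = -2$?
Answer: $- \frac{1}{75064} \approx -1.3322 \cdot 10^{-5}$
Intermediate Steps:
$W{\left(I \right)} = 10 + I^{2}$ ($W{\left(I \right)} = I^{2} - -10 = I^{2} + 10 = 10 + I^{2}$)
$\frac{1}{-78759 + 5 W{\left(9 \cdot 3 \right)}} = \frac{1}{-78759 + 5 \left(10 + \left(9 \cdot 3\right)^{2}\right)} = \frac{1}{-78759 + 5 \left(10 + 27^{2}\right)} = \frac{1}{-78759 + 5 \left(10 + 729\right)} = \frac{1}{-78759 + 5 \cdot 739} = \frac{1}{-78759 + 3695} = \frac{1}{-75064} = - \frac{1}{75064}$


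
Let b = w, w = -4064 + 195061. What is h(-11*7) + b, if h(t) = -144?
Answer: 190853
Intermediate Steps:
w = 190997
b = 190997
h(-11*7) + b = -144 + 190997 = 190853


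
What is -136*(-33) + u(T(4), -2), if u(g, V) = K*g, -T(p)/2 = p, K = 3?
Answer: 4464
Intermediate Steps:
T(p) = -2*p
u(g, V) = 3*g
-136*(-33) + u(T(4), -2) = -136*(-33) + 3*(-2*4) = 4488 + 3*(-8) = 4488 - 24 = 4464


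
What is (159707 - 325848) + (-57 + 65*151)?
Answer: -156383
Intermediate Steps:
(159707 - 325848) + (-57 + 65*151) = -166141 + (-57 + 9815) = -166141 + 9758 = -156383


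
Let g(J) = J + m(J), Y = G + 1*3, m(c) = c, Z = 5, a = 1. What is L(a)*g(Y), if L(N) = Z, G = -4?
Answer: -10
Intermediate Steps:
L(N) = 5
Y = -1 (Y = -4 + 1*3 = -4 + 3 = -1)
g(J) = 2*J (g(J) = J + J = 2*J)
L(a)*g(Y) = 5*(2*(-1)) = 5*(-2) = -10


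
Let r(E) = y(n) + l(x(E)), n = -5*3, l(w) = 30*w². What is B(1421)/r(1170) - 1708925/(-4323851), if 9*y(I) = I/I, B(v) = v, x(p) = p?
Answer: 631679106214364/1598108305476851 ≈ 0.39527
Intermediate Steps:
n = -15
y(I) = ⅑ (y(I) = (I/I)/9 = (⅑)*1 = ⅑)
r(E) = ⅑ + 30*E²
B(1421)/r(1170) - 1708925/(-4323851) = 1421/(⅑ + 30*1170²) - 1708925/(-4323851) = 1421/(⅑ + 30*1368900) - 1708925*(-1/4323851) = 1421/(⅑ + 41067000) + 1708925/4323851 = 1421/(369603001/9) + 1708925/4323851 = 1421*(9/369603001) + 1708925/4323851 = 12789/369603001 + 1708925/4323851 = 631679106214364/1598108305476851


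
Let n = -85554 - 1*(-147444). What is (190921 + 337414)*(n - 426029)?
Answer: -192387378565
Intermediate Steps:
n = 61890 (n = -85554 + 147444 = 61890)
(190921 + 337414)*(n - 426029) = (190921 + 337414)*(61890 - 426029) = 528335*(-364139) = -192387378565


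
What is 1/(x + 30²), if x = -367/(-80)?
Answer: 80/72367 ≈ 0.0011055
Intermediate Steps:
x = 367/80 (x = -367*(-1/80) = 367/80 ≈ 4.5875)
1/(x + 30²) = 1/(367/80 + 30²) = 1/(367/80 + 900) = 1/(72367/80) = 80/72367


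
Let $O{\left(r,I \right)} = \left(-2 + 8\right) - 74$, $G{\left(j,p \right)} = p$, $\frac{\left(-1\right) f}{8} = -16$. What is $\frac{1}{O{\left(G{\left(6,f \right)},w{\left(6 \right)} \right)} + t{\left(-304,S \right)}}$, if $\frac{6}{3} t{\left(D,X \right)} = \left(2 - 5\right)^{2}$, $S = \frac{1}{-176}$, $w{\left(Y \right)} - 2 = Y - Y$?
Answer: $- \frac{2}{127} \approx -0.015748$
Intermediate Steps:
$w{\left(Y \right)} = 2$ ($w{\left(Y \right)} = 2 + \left(Y - Y\right) = 2 + 0 = 2$)
$f = 128$ ($f = \left(-8\right) \left(-16\right) = 128$)
$S = - \frac{1}{176} \approx -0.0056818$
$O{\left(r,I \right)} = -68$ ($O{\left(r,I \right)} = 6 - 74 = -68$)
$t{\left(D,X \right)} = \frac{9}{2}$ ($t{\left(D,X \right)} = \frac{\left(2 - 5\right)^{2}}{2} = \frac{\left(-3\right)^{2}}{2} = \frac{1}{2} \cdot 9 = \frac{9}{2}$)
$\frac{1}{O{\left(G{\left(6,f \right)},w{\left(6 \right)} \right)} + t{\left(-304,S \right)}} = \frac{1}{-68 + \frac{9}{2}} = \frac{1}{- \frac{127}{2}} = - \frac{2}{127}$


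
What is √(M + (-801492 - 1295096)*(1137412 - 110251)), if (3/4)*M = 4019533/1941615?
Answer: 2*I*√2029634623163796936330810/1941615 ≈ 1.4675e+6*I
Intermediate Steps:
M = 16078132/5824845 (M = 4*(4019533/1941615)/3 = 4*(4019533*(1/1941615))/3 = (4/3)*(4019533/1941615) = 16078132/5824845 ≈ 2.7603)
√(M + (-801492 - 1295096)*(1137412 - 110251)) = √(16078132/5824845 + (-801492 - 1295096)*(1137412 - 110251)) = √(16078132/5824845 - 2096588*1027161) = √(16078132/5824845 - 2153533426668) = √(-12543998412643888328/5824845) = 2*I*√2029634623163796936330810/1941615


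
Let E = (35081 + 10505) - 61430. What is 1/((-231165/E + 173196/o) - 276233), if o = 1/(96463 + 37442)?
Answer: 15844/367446667256233 ≈ 4.3119e-11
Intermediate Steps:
E = -15844 (E = 45586 - 61430 = -15844)
o = 1/133905 ≈ 7.4680e-6
1/((-231165/E + 173196/o) - 276233) = 1/((-231165/(-15844) + 173196/(1/133905)) - 276233) = 1/((-231165*(-1/15844) + 173196*133905) - 276233) = 1/((231165/15844 + 23191810380) - 276233) = 1/(367451043891885/15844 - 276233) = 1/(367446667256233/15844) = 15844/367446667256233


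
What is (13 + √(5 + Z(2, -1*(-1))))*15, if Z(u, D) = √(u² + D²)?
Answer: 195 + 15*√(5 + √5) ≈ 235.35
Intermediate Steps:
Z(u, D) = √(D² + u²)
(13 + √(5 + Z(2, -1*(-1))))*15 = (13 + √(5 + √((-1*(-1))² + 2²)))*15 = (13 + √(5 + √(1² + 4)))*15 = (13 + √(5 + √(1 + 4)))*15 = (13 + √(5 + √5))*15 = 195 + 15*√(5 + √5)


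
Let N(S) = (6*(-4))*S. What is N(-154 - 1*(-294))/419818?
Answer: -240/29987 ≈ -0.0080035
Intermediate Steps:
N(S) = -24*S
N(-154 - 1*(-294))/419818 = -24*(-154 - 1*(-294))/419818 = -24*(-154 + 294)*(1/419818) = -24*140*(1/419818) = -3360*1/419818 = -240/29987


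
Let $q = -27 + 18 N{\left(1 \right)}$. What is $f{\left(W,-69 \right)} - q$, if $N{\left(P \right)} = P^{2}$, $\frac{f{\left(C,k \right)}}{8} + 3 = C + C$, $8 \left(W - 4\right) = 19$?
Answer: $87$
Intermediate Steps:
$W = \frac{51}{8}$ ($W = 4 + \frac{1}{8} \cdot 19 = 4 + \frac{19}{8} = \frac{51}{8} \approx 6.375$)
$f{\left(C,k \right)} = -24 + 16 C$ ($f{\left(C,k \right)} = -24 + 8 \left(C + C\right) = -24 + 8 \cdot 2 C = -24 + 16 C$)
$q = -9$ ($q = -27 + 18 \cdot 1^{2} = -27 + 18 \cdot 1 = -27 + 18 = -9$)
$f{\left(W,-69 \right)} - q = \left(-24 + 16 \cdot \frac{51}{8}\right) - -9 = \left(-24 + 102\right) + 9 = 78 + 9 = 87$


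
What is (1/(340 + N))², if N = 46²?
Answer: 1/6031936 ≈ 1.6578e-7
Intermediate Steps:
N = 2116
(1/(340 + N))² = (1/(340 + 2116))² = (1/2456)² = 1/6031936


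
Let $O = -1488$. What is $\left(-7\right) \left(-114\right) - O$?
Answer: $2286$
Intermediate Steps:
$\left(-7\right) \left(-114\right) - O = \left(-7\right) \left(-114\right) - -1488 = 798 + 1488 = 2286$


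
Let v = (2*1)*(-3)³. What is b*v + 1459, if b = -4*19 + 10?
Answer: 5023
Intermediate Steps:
b = -66 (b = -76 + 10 = -66)
v = -54 (v = 2*(-27) = -54)
b*v + 1459 = -66*(-54) + 1459 = 3564 + 1459 = 5023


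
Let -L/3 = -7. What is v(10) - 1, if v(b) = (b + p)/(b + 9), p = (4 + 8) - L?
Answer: -18/19 ≈ -0.94737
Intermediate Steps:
L = 21 (L = -3*(-7) = 21)
p = -9 (p = (4 + 8) - 1*21 = 12 - 21 = -9)
v(b) = (-9 + b)/(9 + b) (v(b) = (b - 9)/(b + 9) = (-9 + b)/(9 + b))
v(10) - 1 = (-9 + 10)/(9 + 10) - 1 = 1/19 - 1 = -18/19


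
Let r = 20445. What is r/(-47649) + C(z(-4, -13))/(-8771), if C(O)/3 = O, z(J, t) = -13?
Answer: -8450704/19901399 ≈ -0.42463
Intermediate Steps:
C(O) = 3*O
r/(-47649) + C(z(-4, -13))/(-8771) = 20445/(-47649) + (3*(-13))/(-8771) = 20445*(-1/47649) - 39*(-1/8771) = -6815/15883 + 39/8771 = -8450704/19901399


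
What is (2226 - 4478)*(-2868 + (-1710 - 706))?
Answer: 11899568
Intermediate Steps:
(2226 - 4478)*(-2868 + (-1710 - 706)) = -2252*(-2868 - 2416) = -2252*(-5284) = 11899568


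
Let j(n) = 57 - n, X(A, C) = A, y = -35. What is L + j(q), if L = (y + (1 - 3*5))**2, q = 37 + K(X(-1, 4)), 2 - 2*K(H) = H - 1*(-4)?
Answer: 4843/2 ≈ 2421.5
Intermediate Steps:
K(H) = -1 - H/2 (K(H) = 1 - (H - 1*(-4))/2 = 1 - (H + 4)/2 = 1 - (4 + H)/2 = 1 + (-2 - H/2) = -1 - H/2)
q = 73/2 (q = 37 + (-1 - 1/2*(-1)) = 37 + (-1 + 1/2) = 37 - 1/2 = 73/2 ≈ 36.500)
L = 2401 (L = (-35 + (1 - 3*5))**2 = (-35 + (1 - 15))**2 = (-35 - 14)**2 = (-49)**2 = 2401)
L + j(q) = 2401 + (57 - 1*73/2) = 2401 + (57 - 73/2) = 2401 + 41/2 = 4843/2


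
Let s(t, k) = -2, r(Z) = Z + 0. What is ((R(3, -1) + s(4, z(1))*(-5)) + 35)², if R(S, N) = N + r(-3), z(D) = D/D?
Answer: 1681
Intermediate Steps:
r(Z) = Z
z(D) = 1
R(S, N) = -3 + N (R(S, N) = N - 3 = -3 + N)
((R(3, -1) + s(4, z(1))*(-5)) + 35)² = (((-3 - 1) - 2*(-5)) + 35)² = ((-4 + 10) + 35)² = (6 + 35)² = 41² = 1681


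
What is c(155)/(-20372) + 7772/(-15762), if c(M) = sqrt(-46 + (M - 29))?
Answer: -3886/7881 - sqrt(5)/5093 ≈ -0.49352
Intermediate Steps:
c(M) = sqrt(-75 + M) (c(M) = sqrt(-46 + (-29 + M)) = sqrt(-75 + M))
c(155)/(-20372) + 7772/(-15762) = sqrt(-75 + 155)/(-20372) + 7772/(-15762) = sqrt(80)*(-1/20372) + 7772*(-1/15762) = (4*sqrt(5))*(-1/20372) - 3886/7881 = -sqrt(5)/5093 - 3886/7881 = -3886/7881 - sqrt(5)/5093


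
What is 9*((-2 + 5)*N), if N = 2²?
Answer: 108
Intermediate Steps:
N = 4
9*((-2 + 5)*N) = 9*((-2 + 5)*4) = 9*(3*4) = 9*12 = 108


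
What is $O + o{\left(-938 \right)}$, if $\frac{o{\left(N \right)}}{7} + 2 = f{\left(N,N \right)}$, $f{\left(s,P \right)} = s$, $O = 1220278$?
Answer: $1213698$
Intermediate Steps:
$o{\left(N \right)} = -14 + 7 N$
$O + o{\left(-938 \right)} = 1220278 + \left(-14 + 7 \left(-938\right)\right) = 1220278 - 6580 = 1213698$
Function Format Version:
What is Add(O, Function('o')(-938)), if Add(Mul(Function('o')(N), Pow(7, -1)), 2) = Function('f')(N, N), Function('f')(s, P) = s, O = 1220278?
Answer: 1213698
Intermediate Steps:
Function('o')(N) = Add(-14, Mul(7, N))
Add(O, Function('o')(-938)) = Add(1220278, Add(-14, Mul(7, -938))) = Add(1220278, Add(-14, -6566)) = Add(1220278, -6580) = 1213698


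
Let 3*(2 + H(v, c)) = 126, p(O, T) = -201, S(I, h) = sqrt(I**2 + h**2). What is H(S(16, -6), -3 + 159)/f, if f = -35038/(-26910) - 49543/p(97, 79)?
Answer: 4507425/27921766 ≈ 0.16143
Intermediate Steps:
H(v, c) = 40 (H(v, c) = -2 + (1/3)*126 = -2 + 42 = 40)
f = 223374128/901485 (f = -35038/(-26910) - 49543/(-201) = -35038*(-1/26910) - 49543*(-1/201) = 17519/13455 + 49543/201 = 223374128/901485 ≈ 247.78)
H(S(16, -6), -3 + 159)/f = 40/(223374128/901485) = 40*(901485/223374128) = 4507425/27921766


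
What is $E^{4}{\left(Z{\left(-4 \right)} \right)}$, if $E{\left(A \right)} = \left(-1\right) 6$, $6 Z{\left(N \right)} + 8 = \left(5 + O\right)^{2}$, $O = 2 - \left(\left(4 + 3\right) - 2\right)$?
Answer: $1296$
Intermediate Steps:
$O = -3$ ($O = 2 - \left(7 - 2\right) = 2 - 5 = -3$)
$Z{\left(N \right)} = - \frac{2}{3}$ ($Z{\left(N \right)} = - \frac{4}{3} + \frac{\left(5 - 3\right)^{2}}{6} = - \frac{4}{3} + \frac{2^{2}}{6} = - \frac{4}{3} + \frac{1}{6} \cdot 4 = - \frac{4}{3} + \frac{2}{3} = - \frac{2}{3}$)
$E{\left(A \right)} = -6$
$E^{4}{\left(Z{\left(-4 \right)} \right)} = \left(-6\right)^{4} = 1296$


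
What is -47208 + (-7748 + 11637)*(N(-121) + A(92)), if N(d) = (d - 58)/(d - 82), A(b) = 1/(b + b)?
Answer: -1634435645/37352 ≈ -43758.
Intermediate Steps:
A(b) = 1/(2*b)
N(d) = (-58 + d)/(-82 + d)
-47208 + (-7748 + 11637)*(N(-121) + A(92)) = -47208 + (-7748 + 11637)*((-58 - 121)/(-82 - 121) + (½)/92) = -47208 + 3889*(-179/(-203) + (½)*(1/92)) = -47208 + 3889*(-1/203*(-179) + 1/184) = -47208 + 3889*(179/203 + 1/184) = -47208 + 3889*(33139/37352) = -47208 + 128877571/37352 = -1634435645/37352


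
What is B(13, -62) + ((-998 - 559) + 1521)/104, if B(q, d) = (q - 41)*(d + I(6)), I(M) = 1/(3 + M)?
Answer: 405415/234 ≈ 1732.5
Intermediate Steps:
B(q, d) = (-41 + q)*(1/9 + d) (B(q, d) = (q - 41)*(d + 1/(3 + 6)) = (-41 + q)*(d + 1/9) = (-41 + q)*(1/9 + d))
B(13, -62) + ((-998 - 559) + 1521)/104 = (-41/9 - 41*(-62) + (1/9)*13 - 62*13) + ((-998 - 559) + 1521)/104 = (-41/9 + 2542 + 13/9 - 806) + (-1557 + 1521)*(1/104) = 15596/9 - 36*1/104 = 15596/9 - 9/26 = 405415/234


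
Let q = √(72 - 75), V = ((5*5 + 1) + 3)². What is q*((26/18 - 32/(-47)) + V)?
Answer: 356642*I*√3/423 ≈ 1460.3*I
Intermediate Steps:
V = 841 (V = ((25 + 1) + 3)² = (26 + 3)² = 29² = 841)
q = I*√3 (q = √(-3) = I*√3 ≈ 1.732*I)
q*((26/18 - 32/(-47)) + V) = (I*√3)*((26/18 - 32/(-47)) + 841) = (I*√3)*((26*(1/18) - 32*(-1/47)) + 841) = (I*√3)*((13/9 + 32/47) + 841) = (I*√3)*(899/423 + 841) = (I*√3)*(356642/423) = 356642*I*√3/423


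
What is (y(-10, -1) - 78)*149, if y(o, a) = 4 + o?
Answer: -12516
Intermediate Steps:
(y(-10, -1) - 78)*149 = ((4 - 10) - 78)*149 = (-6 - 78)*149 = -84*149 = -12516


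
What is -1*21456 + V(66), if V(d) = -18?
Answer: -21474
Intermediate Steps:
-1*21456 + V(66) = -1*21456 - 18 = -21456 - 18 = -21474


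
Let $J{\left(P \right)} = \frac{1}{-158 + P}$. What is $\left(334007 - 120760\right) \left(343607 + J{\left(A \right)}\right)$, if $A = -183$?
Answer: $\frac{24986148004542}{341} \approx 7.3273 \cdot 10^{10}$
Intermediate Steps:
$\left(334007 - 120760\right) \left(343607 + J{\left(A \right)}\right) = \left(334007 - 120760\right) \left(343607 + \frac{1}{-158 - 183}\right) = 213247 \left(343607 + \frac{1}{-341}\right) = 213247 \left(343607 - \frac{1}{341}\right) = 213247 \cdot \frac{117169986}{341} = \frac{24986148004542}{341}$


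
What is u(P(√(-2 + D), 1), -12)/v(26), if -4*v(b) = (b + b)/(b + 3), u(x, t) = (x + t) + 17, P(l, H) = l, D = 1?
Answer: -145/13 - 29*I/13 ≈ -11.154 - 2.2308*I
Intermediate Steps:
u(x, t) = 17 + t + x (u(x, t) = (t + x) + 17 = 17 + t + x)
v(b) = -b/(2*(3 + b)) (v(b) = -(b + b)/(4*(b + 3)) = -2*b/(4*(3 + b)) = -b/(2*(3 + b)))
u(P(√(-2 + D), 1), -12)/v(26) = (17 - 12 + √(-2 + 1))/((-1*26/(6 + 2*26))) = (17 - 12 + √(-1))/((-1*26/(6 + 52))) = (17 - 12 + I)/((-1*26/58)) = (5 + I)/((-1*26*1/58)) = (5 + I)/(-13/29) = (5 + I)*(-29/13) = -145/13 - 29*I/13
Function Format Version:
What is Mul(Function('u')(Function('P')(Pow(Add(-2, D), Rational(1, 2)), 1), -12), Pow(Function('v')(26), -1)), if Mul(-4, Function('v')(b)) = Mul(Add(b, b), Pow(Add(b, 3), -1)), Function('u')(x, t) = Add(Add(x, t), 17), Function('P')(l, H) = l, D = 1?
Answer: Add(Rational(-145, 13), Mul(Rational(-29, 13), I)) ≈ Add(-11.154, Mul(-2.2308, I))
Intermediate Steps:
Function('u')(x, t) = Add(17, t, x) (Function('u')(x, t) = Add(Add(t, x), 17) = Add(17, t, x))
Function('v')(b) = Mul(Rational(-1, 2), b, Pow(Add(3, b), -1)) (Function('v')(b) = Mul(Rational(-1, 4), Mul(Add(b, b), Pow(Add(b, 3), -1))) = Mul(Rational(-1, 4), Mul(Mul(2, b), Pow(Add(3, b), -1))) = Mul(Rational(-1, 4), Mul(2, b, Pow(Add(3, b), -1))) = Mul(Rational(-1, 2), b, Pow(Add(3, b), -1)))
Mul(Function('u')(Function('P')(Pow(Add(-2, D), Rational(1, 2)), 1), -12), Pow(Function('v')(26), -1)) = Mul(Add(17, -12, Pow(Add(-2, 1), Rational(1, 2))), Pow(Mul(-1, 26, Pow(Add(6, Mul(2, 26)), -1)), -1)) = Mul(Add(17, -12, Pow(-1, Rational(1, 2))), Pow(Mul(-1, 26, Pow(Add(6, 52), -1)), -1)) = Mul(Add(17, -12, I), Pow(Mul(-1, 26, Pow(58, -1)), -1)) = Mul(Add(5, I), Pow(Mul(-1, 26, Rational(1, 58)), -1)) = Mul(Add(5, I), Pow(Rational(-13, 29), -1)) = Mul(Add(5, I), Rational(-29, 13)) = Add(Rational(-145, 13), Mul(Rational(-29, 13), I))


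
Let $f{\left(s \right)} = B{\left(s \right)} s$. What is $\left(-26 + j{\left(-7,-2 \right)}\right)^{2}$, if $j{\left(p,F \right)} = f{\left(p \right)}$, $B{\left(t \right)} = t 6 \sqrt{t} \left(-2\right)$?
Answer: $-2419532 + 30576 i \sqrt{7} \approx -2.4195 \cdot 10^{6} + 80897.0 i$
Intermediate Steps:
$B{\left(t \right)} = - 12 t^{\frac{3}{2}}$ ($B{\left(t \right)} = 6 t^{\frac{3}{2}} \left(-2\right) = - 12 t^{\frac{3}{2}}$)
$f{\left(s \right)} = - 12 s^{\frac{5}{2}}$ ($f{\left(s \right)} = - 12 s^{\frac{3}{2}} s = - 12 s^{\frac{5}{2}}$)
$j{\left(p,F \right)} = - 12 p^{\frac{5}{2}}$
$\left(-26 + j{\left(-7,-2 \right)}\right)^{2} = \left(-26 - 12 \left(-7\right)^{\frac{5}{2}}\right)^{2} = \left(-26 - 12 \cdot 49 i \sqrt{7}\right)^{2} = \left(-26 - 588 i \sqrt{7}\right)^{2}$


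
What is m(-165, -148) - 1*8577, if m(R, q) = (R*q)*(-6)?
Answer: -155097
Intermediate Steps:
m(R, q) = -6*R*q
m(-165, -148) - 1*8577 = -6*(-165)*(-148) - 1*8577 = -146520 - 8577 = -155097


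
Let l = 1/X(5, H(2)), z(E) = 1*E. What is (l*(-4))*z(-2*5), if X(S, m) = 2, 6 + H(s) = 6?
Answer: 20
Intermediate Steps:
H(s) = 0 (H(s) = -6 + 6 = 0)
z(E) = E
l = 1/2 ≈ 0.50000
(l*(-4))*z(-2*5) = ((1/2)*(-4))*(-2*5) = -2*(-10) = 20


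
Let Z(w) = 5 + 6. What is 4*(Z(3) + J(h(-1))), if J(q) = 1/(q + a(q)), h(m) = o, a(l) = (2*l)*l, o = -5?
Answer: 1984/45 ≈ 44.089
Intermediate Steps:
a(l) = 2*l²
h(m) = -5
Z(w) = 11
J(q) = 1/(q + 2*q²)
4*(Z(3) + J(h(-1))) = 4*(11 + 1/((-5)*(1 + 2*(-5)))) = 4*(11 - 1/(5*(1 - 10))) = 4*(11 - ⅕/(-9)) = 4*(11 - ⅕*(-⅑)) = 4*(11 + 1/45) = 4*(496/45) = 1984/45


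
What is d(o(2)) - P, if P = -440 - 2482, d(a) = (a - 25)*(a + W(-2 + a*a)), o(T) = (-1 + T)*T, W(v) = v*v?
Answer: 2784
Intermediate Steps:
W(v) = v²
o(T) = T*(-1 + T)
d(a) = (-25 + a)*(a + (-2 + a²)²) (d(a) = (a - 25)*(a + (-2 + a*a)²) = (-25 + a)*(a + (-2 + a²)²))
P = -2922
d(o(2)) - P = ((2*(-1 + 2))² - 50*(-1 + 2) - 25*(-2 + (2*(-1 + 2))²)² + (2*(-1 + 2))*(-2 + (2*(-1 + 2))²)²) - 1*(-2922) = ((2*1)² - 50 - 25*(-2 + (2*1)²)² + (2*1)*(-2 + (2*1)²)²) + 2922 = (2² - 25*2 - 25*(-2 + 2²)² + 2*(-2 + 2²)²) + 2922 = (4 - 50 - 25*(-2 + 4)² + 2*(-2 + 4)²) + 2922 = (4 - 50 - 25*2² + 2*2²) + 2922 = (4 - 50 - 25*4 + 2*4) + 2922 = (4 - 50 - 100 + 8) + 2922 = -138 + 2922 = 2784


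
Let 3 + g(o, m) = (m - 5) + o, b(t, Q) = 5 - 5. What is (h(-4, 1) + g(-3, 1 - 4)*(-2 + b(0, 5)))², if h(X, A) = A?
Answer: 841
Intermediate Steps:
b(t, Q) = 0
g(o, m) = -8 + m + o (g(o, m) = -3 + ((m - 5) + o) = -3 + ((-5 + m) + o) = -3 + (-5 + m + o) = -8 + m + o)
(h(-4, 1) + g(-3, 1 - 4)*(-2 + b(0, 5)))² = (1 + (-8 + (1 - 4) - 3)*(-2 + 0))² = (1 + (-8 - 3 - 3)*(-2))² = (1 - 14*(-2))² = (1 + 28)² = 29² = 841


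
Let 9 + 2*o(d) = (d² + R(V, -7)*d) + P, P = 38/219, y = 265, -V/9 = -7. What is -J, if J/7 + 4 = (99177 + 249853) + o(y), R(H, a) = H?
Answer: -1203348545/438 ≈ -2.7474e+6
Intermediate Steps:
V = 63 (V = -9*(-7) = 63)
P = 38/219 (P = 38*(1/219) = 38/219 ≈ 0.17352)
o(d) = -1933/438 + d²/2 + 63*d/2 (o(d) = -9/2 + ((d² + 63*d) + 38/219)/2 = -9/2 + (38/219 + d² + 63*d)/2 = -9/2 + (19/219 + d²/2 + 63*d/2) = -1933/438 + d²/2 + 63*d/2)
J = 1203348545/438 (J = -28 + 7*((99177 + 249853) + (-1933/438 + (½)*265² + (63/2)*265)) = -28 + 7*(349030 + (-1933/438 + (½)*70225 + 16695/2)) = -28 + 7*(349030 + (-1933/438 + 70225/2 + 16695/2)) = -28 + 7*(349030 + 19033547/438) = -28 + 7*(171908687/438) = -28 + 1203360809/438 = 1203348545/438 ≈ 2.7474e+6)
-J = -1*1203348545/438 = -1203348545/438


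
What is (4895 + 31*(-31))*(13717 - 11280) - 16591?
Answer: 9570567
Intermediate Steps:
(4895 + 31*(-31))*(13717 - 11280) - 16591 = (4895 - 961)*2437 - 16591 = 3934*2437 - 16591 = 9587158 - 16591 = 9570567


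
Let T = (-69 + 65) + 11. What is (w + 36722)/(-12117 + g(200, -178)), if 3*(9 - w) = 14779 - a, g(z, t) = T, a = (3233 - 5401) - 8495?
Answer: -84751/36330 ≈ -2.3328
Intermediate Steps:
T = 7 (T = -4 + 11 = 7)
a = -10663 (a = -2168 - 8495 = -10663)
g(z, t) = 7
w = -25415/3 (w = 9 - (14779 - 1*(-10663))/3 = 9 - (14779 + 10663)/3 = 9 - 1/3*25442 = 9 - 25442/3 = -25415/3 ≈ -8471.7)
(w + 36722)/(-12117 + g(200, -178)) = (-25415/3 + 36722)/(-12117 + 7) = (84751/3)/(-12110) = (84751/3)*(-1/12110) = -84751/36330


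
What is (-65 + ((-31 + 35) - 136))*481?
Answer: -94757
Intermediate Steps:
(-65 + ((-31 + 35) - 136))*481 = (-65 + (4 - 136))*481 = (-65 - 132)*481 = -197*481 = -94757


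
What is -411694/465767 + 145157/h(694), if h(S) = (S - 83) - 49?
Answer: 67377968391/261761054 ≈ 257.40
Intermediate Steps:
h(S) = -132 + S (h(S) = (-83 + S) - 49 = -132 + S)
-411694/465767 + 145157/h(694) = -411694/465767 + 145157/(-132 + 694) = -411694*1/465767 + 145157/562 = -411694/465767 + 145157*(1/562) = -411694/465767 + 145157/562 = 67377968391/261761054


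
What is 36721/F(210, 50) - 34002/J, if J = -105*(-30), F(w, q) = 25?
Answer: 255158/175 ≈ 1458.0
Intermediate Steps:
J = 3150
36721/F(210, 50) - 34002/J = 36721/25 - 34002/3150 = 36721*(1/25) - 34002*1/3150 = 36721/25 - 1889/175 = 255158/175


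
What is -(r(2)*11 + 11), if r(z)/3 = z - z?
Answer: -11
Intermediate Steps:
r(z) = 0 (r(z) = 3*(z - z) = 3*0 = 0)
-(r(2)*11 + 11) = -(0*11 + 11) = -(0 + 11) = -1*11 = -11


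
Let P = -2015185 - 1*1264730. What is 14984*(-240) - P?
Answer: -316245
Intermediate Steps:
P = -3279915 (P = -2015185 - 1264730 = -3279915)
14984*(-240) - P = 14984*(-240) - 1*(-3279915) = -3596160 + 3279915 = -316245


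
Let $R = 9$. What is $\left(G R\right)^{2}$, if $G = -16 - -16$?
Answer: $0$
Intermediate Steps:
$G = 0$ ($G = -16 + 16 = 0$)
$\left(G R\right)^{2} = \left(0 \cdot 9\right)^{2} = 0^{2} = 0$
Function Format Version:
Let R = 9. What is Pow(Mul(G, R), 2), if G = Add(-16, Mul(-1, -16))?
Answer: 0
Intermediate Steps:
G = 0 (G = Add(-16, 16) = 0)
Pow(Mul(G, R), 2) = Pow(Mul(0, 9), 2) = Pow(0, 2) = 0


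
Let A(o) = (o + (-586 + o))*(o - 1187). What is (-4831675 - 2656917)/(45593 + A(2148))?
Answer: -7488592/3610903 ≈ -2.0739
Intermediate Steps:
A(o) = (-1187 + o)*(-586 + 2*o) (A(o) = (-586 + 2*o)*(-1187 + o) = (-1187 + o)*(-586 + 2*o))
(-4831675 - 2656917)/(45593 + A(2148)) = (-4831675 - 2656917)/(45593 + (695582 - 2960*2148 + 2*2148**2)) = -7488592/(45593 + (695582 - 6358080 + 2*4613904)) = -7488592/(45593 + (695582 - 6358080 + 9227808)) = -7488592/(45593 + 3565310) = -7488592/3610903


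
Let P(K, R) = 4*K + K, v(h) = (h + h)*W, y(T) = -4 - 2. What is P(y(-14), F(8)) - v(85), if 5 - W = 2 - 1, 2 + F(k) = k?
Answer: -710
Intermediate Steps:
F(k) = -2 + k
W = 4 (W = 5 - (2 - 1) = 5 - 1*1 = 5 - 1 = 4)
y(T) = -6
v(h) = 8*h (v(h) = (h + h)*4 = (2*h)*4 = 8*h)
P(K, R) = 5*K
P(y(-14), F(8)) - v(85) = 5*(-6) - 8*85 = -30 - 1*680 = -30 - 680 = -710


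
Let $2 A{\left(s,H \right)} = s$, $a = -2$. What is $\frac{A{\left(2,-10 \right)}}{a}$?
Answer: $- \frac{1}{2} \approx -0.5$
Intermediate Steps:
$A{\left(s,H \right)} = \frac{s}{2}$
$\frac{A{\left(2,-10 \right)}}{a} = \frac{\frac{1}{2} \cdot 2}{-2} = 1 \left(- \frac{1}{2}\right) = - \frac{1}{2}$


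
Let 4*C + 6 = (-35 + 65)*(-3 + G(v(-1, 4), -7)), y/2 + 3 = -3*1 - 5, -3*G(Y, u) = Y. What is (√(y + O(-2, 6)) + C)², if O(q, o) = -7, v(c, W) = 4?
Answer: (34 - I*√29)² ≈ 1127.0 - 366.19*I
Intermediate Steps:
G(Y, u) = -Y/3
y = -22 (y = -6 + 2*(-3*1 - 5) = -6 + 2*(-3 - 5) = -6 + 2*(-8) = -6 - 16 = -22)
C = -34 (C = -3/2 + ((-35 + 65)*(-3 - ⅓*4))/4 = -3/2 + (30*(-3 - 4/3))/4 = -3/2 + (30*(-13/3))/4 = -3/2 + (¼)*(-130) = -3/2 - 65/2 = -34)
(√(y + O(-2, 6)) + C)² = (√(-22 - 7) - 34)² = (√(-29) - 34)² = (I*√29 - 34)² = (-34 + I*√29)²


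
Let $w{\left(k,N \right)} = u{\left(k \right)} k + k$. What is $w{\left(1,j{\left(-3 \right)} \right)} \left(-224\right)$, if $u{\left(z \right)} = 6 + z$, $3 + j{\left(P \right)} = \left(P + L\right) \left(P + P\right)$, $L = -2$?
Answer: $-1792$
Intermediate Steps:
$j{\left(P \right)} = -3 + 2 P \left(-2 + P\right)$ ($j{\left(P \right)} = -3 + \left(P - 2\right) \left(P + P\right) = -3 + \left(-2 + P\right) 2 P = -3 + 2 P \left(-2 + P\right)$)
$w{\left(k,N \right)} = k + k \left(6 + k\right)$ ($w{\left(k,N \right)} = \left(6 + k\right) k + k = k \left(6 + k\right) + k = k + k \left(6 + k\right)$)
$w{\left(1,j{\left(-3 \right)} \right)} \left(-224\right) = 1 \left(7 + 1\right) \left(-224\right) = 1 \cdot 8 \left(-224\right) = 8 \left(-224\right) = -1792$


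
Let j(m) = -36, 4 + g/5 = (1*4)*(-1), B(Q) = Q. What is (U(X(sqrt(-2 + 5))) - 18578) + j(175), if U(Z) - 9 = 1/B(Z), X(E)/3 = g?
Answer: -2232601/120 ≈ -18605.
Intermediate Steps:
g = -40 (g = -20 + 5*((1*4)*(-1)) = -20 + 5*(4*(-1)) = -20 + 5*(-4) = -20 - 20 = -40)
X(E) = -120 (X(E) = 3*(-40) = -120)
U(Z) = 9 + 1/Z
(U(X(sqrt(-2 + 5))) - 18578) + j(175) = ((9 + 1/(-120)) - 18578) - 36 = ((9 - 1/120) - 18578) - 36 = (1079/120 - 18578) - 36 = -2228281/120 - 36 = -2232601/120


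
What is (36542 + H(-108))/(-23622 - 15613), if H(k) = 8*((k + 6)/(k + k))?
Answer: -328912/353115 ≈ -0.93146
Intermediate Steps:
H(k) = 4*(6 + k)/k (H(k) = 8*((6 + k)/((2*k))) = 8*((6 + k)*(1/(2*k))) = 8*((6 + k)/(2*k)) = 4*(6 + k)/k)
(36542 + H(-108))/(-23622 - 15613) = (36542 + (4 + 24/(-108)))/(-23622 - 15613) = (36542 + (4 + 24*(-1/108)))/(-39235) = (36542 + (4 - 2/9))*(-1/39235) = (36542 + 34/9)*(-1/39235) = (328912/9)*(-1/39235) = -328912/353115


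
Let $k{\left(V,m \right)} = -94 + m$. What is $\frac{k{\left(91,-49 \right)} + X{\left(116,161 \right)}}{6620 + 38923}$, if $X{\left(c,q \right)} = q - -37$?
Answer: $\frac{55}{45543} \approx 0.0012076$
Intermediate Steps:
$X{\left(c,q \right)} = 37 + q$ ($X{\left(c,q \right)} = q + 37 = 37 + q$)
$\frac{k{\left(91,-49 \right)} + X{\left(116,161 \right)}}{6620 + 38923} = \frac{\left(-94 - 49\right) + \left(37 + 161\right)}{6620 + 38923} = \frac{-143 + 198}{45543} = 55 \cdot \frac{1}{45543} = \frac{55}{45543}$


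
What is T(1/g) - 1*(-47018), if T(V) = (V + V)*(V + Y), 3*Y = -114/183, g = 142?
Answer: 86748486895/1845006 ≈ 47018.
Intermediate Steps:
Y = -38/183 (Y = (-114/183)/3 = (-114*1/183)/3 = (⅓)*(-38/61) = -38/183 ≈ -0.20765)
T(V) = 2*V*(-38/183 + V) (T(V) = (V + V)*(V - 38/183) = (2*V)*(-38/183 + V) = 2*V*(-38/183 + V))
T(1/g) - 1*(-47018) = (2/183)*(-38 + 183/142)/142 - 1*(-47018) = (2/183)*(1/142)*(-38 + 183*(1/142)) + 47018 = (2/183)*(1/142)*(-38 + 183/142) + 47018 = (2/183)*(1/142)*(-5213/142) + 47018 = -5213/1845006 + 47018 = 86748486895/1845006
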